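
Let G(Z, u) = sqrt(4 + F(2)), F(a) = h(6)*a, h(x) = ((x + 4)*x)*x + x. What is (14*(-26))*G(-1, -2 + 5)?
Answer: -1456*sqrt(46) ≈ -9875.1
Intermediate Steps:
h(x) = x + x**2*(4 + x) (h(x) = ((4 + x)*x)*x + x = (x*(4 + x))*x + x = x**2*(4 + x) + x = x + x**2*(4 + x))
F(a) = 366*a (F(a) = (6*(1 + 6**2 + 4*6))*a = (6*(1 + 36 + 24))*a = (6*61)*a = 366*a)
G(Z, u) = 4*sqrt(46) (G(Z, u) = sqrt(4 + 366*2) = sqrt(4 + 732) = sqrt(736) = 4*sqrt(46))
(14*(-26))*G(-1, -2 + 5) = (14*(-26))*(4*sqrt(46)) = -1456*sqrt(46)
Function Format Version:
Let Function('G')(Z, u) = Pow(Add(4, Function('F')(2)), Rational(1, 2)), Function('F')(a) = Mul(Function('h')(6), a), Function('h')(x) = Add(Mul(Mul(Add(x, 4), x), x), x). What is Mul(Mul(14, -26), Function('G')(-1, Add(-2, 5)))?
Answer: Mul(-1456, Pow(46, Rational(1, 2))) ≈ -9875.1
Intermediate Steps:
Function('h')(x) = Add(x, Mul(Pow(x, 2), Add(4, x))) (Function('h')(x) = Add(Mul(Mul(Add(4, x), x), x), x) = Add(Mul(Mul(x, Add(4, x)), x), x) = Add(Mul(Pow(x, 2), Add(4, x)), x) = Add(x, Mul(Pow(x, 2), Add(4, x))))
Function('F')(a) = Mul(366, a) (Function('F')(a) = Mul(Mul(6, Add(1, Pow(6, 2), Mul(4, 6))), a) = Mul(Mul(6, Add(1, 36, 24)), a) = Mul(Mul(6, 61), a) = Mul(366, a))
Function('G')(Z, u) = Mul(4, Pow(46, Rational(1, 2))) (Function('G')(Z, u) = Pow(Add(4, Mul(366, 2)), Rational(1, 2)) = Pow(Add(4, 732), Rational(1, 2)) = Pow(736, Rational(1, 2)) = Mul(4, Pow(46, Rational(1, 2))))
Mul(Mul(14, -26), Function('G')(-1, Add(-2, 5))) = Mul(Mul(14, -26), Mul(4, Pow(46, Rational(1, 2)))) = Mul(-364, Mul(4, Pow(46, Rational(1, 2)))) = Mul(-1456, Pow(46, Rational(1, 2)))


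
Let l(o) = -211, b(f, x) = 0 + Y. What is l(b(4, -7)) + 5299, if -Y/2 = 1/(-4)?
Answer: 5088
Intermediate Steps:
Y = ½ (Y = -2/(-4) = -2*(-¼) = ½ ≈ 0.50000)
b(f, x) = ½ (b(f, x) = 0 + ½ = ½)
l(b(4, -7)) + 5299 = -211 + 5299 = 5088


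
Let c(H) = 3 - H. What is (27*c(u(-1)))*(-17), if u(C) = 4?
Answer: 459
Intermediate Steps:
(27*c(u(-1)))*(-17) = (27*(3 - 1*4))*(-17) = (27*(3 - 4))*(-17) = (27*(-1))*(-17) = -27*(-17) = 459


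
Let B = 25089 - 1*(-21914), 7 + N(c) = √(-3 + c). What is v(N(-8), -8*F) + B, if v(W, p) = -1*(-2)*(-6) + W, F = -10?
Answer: 46984 + I*√11 ≈ 46984.0 + 3.3166*I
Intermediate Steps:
N(c) = -7 + √(-3 + c)
v(W, p) = -12 + W (v(W, p) = 2*(-6) + W = -12 + W)
B = 47003 (B = 25089 + 21914 = 47003)
v(N(-8), -8*F) + B = (-12 + (-7 + √(-3 - 8))) + 47003 = (-12 + (-7 + √(-11))) + 47003 = (-12 + (-7 + I*√11)) + 47003 = (-19 + I*√11) + 47003 = 46984 + I*√11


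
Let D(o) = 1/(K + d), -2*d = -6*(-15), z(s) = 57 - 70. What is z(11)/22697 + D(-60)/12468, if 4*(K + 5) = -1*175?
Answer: -15218072/26529955875 ≈ -0.00057362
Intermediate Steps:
z(s) = -13
K = -195/4 (K = -5 + (-1*175)/4 = -5 + (¼)*(-175) = -5 - 175/4 = -195/4 ≈ -48.750)
d = -45 (d = -(-3)*(-15) = -½*90 = -45)
D(o) = -4/375 (D(o) = 1/(-195/4 - 45) = 1/(-375/4) = -4/375)
z(11)/22697 + D(-60)/12468 = -13/22697 - 4/375/12468 = -13*1/22697 - 4/375*1/12468 = -13/22697 - 1/1168875 = -15218072/26529955875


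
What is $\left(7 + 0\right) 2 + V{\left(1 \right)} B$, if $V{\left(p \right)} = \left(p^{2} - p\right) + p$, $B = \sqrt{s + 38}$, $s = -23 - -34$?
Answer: $21$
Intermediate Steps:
$s = 11$ ($s = -23 + 34 = 11$)
$B = 7$ ($B = \sqrt{11 + 38} = \sqrt{49} = 7$)
$V{\left(p \right)} = p^{2}$
$\left(7 + 0\right) 2 + V{\left(1 \right)} B = \left(7 + 0\right) 2 + 1^{2} \cdot 7 = 7 \cdot 2 + 1 \cdot 7 = 14 + 7 = 21$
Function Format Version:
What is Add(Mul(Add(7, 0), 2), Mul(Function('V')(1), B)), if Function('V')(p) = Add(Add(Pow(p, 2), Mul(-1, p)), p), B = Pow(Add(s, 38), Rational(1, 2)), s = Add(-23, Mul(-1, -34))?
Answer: 21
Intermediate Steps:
s = 11 (s = Add(-23, 34) = 11)
B = 7 (B = Pow(Add(11, 38), Rational(1, 2)) = Pow(49, Rational(1, 2)) = 7)
Function('V')(p) = Pow(p, 2)
Add(Mul(Add(7, 0), 2), Mul(Function('V')(1), B)) = Add(Mul(Add(7, 0), 2), Mul(Pow(1, 2), 7)) = Add(Mul(7, 2), Mul(1, 7)) = Add(14, 7) = 21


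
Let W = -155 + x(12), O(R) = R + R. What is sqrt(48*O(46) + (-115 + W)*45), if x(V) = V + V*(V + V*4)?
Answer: sqrt(25206) ≈ 158.76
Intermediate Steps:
O(R) = 2*R
x(V) = V + 5*V**2 (x(V) = V + V*(V + 4*V) = V + V*(5*V) = V + 5*V**2)
W = 577 (W = -155 + 12*(1 + 5*12) = -155 + 12*(1 + 60) = -155 + 12*61 = -155 + 732 = 577)
sqrt(48*O(46) + (-115 + W)*45) = sqrt(48*(2*46) + (-115 + 577)*45) = sqrt(48*92 + 462*45) = sqrt(4416 + 20790) = sqrt(25206)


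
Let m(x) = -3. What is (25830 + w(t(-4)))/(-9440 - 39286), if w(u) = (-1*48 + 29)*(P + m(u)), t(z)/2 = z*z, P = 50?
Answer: -24937/48726 ≈ -0.51178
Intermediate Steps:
t(z) = 2*z**2 (t(z) = 2*(z*z) = 2*z**2)
w(u) = -893 (w(u) = (-1*48 + 29)*(50 - 3) = (-48 + 29)*47 = -19*47 = -893)
(25830 + w(t(-4)))/(-9440 - 39286) = (25830 - 893)/(-9440 - 39286) = 24937/(-48726) = 24937*(-1/48726) = -24937/48726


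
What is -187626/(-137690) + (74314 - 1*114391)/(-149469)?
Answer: 5593745454/3430064435 ≈ 1.6308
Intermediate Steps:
-187626/(-137690) + (74314 - 1*114391)/(-149469) = -187626*(-1/137690) + (74314 - 114391)*(-1/149469) = 93813/68845 - 40077*(-1/149469) = 93813/68845 + 13359/49823 = 5593745454/3430064435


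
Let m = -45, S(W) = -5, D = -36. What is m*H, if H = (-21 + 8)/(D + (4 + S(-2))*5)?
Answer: -585/41 ≈ -14.268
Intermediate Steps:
H = 13/41 (H = (-21 + 8)/(-36 + (4 - 5)*5) = -13/(-36 - 1*5) = -13/(-36 - 5) = -13/(-41) = -13*(-1/41) = 13/41 ≈ 0.31707)
m*H = -45*13/41 = -585/41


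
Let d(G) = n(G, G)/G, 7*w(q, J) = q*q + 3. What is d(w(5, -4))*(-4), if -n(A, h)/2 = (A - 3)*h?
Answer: 8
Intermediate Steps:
w(q, J) = 3/7 + q²/7 (w(q, J) = (q*q + 3)/7 = (q² + 3)/7 = (3 + q²)/7 = 3/7 + q²/7)
n(A, h) = -2*h*(-3 + A) (n(A, h) = -2*(A - 3)*h = -2*(-3 + A)*h = -2*h*(-3 + A))
d(G) = 6 - 2*G (d(G) = (2*G*(3 - G))/G = 6 - 2*G)
d(w(5, -4))*(-4) = (6 - 2*(3/7 + (⅐)*5²))*(-4) = (6 - 2*(3/7 + (⅐)*25))*(-4) = (6 - 2*(3/7 + 25/7))*(-4) = (6 - 2*4)*(-4) = (6 - 8)*(-4) = -2*(-4) = 8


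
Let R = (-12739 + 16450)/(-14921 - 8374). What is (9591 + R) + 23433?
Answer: 256430123/7765 ≈ 33024.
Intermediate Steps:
R = -1237/7765 (R = 3711/(-23295) = 3711*(-1/23295) = -1237/7765 ≈ -0.15930)
(9591 + R) + 23433 = (9591 - 1237/7765) + 23433 = 74472878/7765 + 23433 = 256430123/7765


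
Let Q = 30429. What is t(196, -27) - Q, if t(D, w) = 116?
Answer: -30313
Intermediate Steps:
t(196, -27) - Q = 116 - 1*30429 = 116 - 30429 = -30313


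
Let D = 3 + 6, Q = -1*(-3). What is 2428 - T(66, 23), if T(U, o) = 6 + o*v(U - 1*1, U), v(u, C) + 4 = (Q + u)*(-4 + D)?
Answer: -5306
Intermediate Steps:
Q = 3
D = 9
v(u, C) = 11 + 5*u (v(u, C) = -4 + (3 + u)*(-4 + 9) = -4 + (3 + u)*5 = -4 + (15 + 5*u) = 11 + 5*u)
T(U, o) = 6 + o*(6 + 5*U) (T(U, o) = 6 + o*(11 + 5*(U - 1*1)) = 6 + o*(11 + 5*(U - 1)) = 6 + o*(11 + 5*(-1 + U)) = 6 + o*(11 + (-5 + 5*U)) = 6 + o*(6 + 5*U))
2428 - T(66, 23) = 2428 - (6 + 23*(6 + 5*66)) = 2428 - (6 + 23*(6 + 330)) = 2428 - (6 + 23*336) = 2428 - (6 + 7728) = 2428 - 1*7734 = 2428 - 7734 = -5306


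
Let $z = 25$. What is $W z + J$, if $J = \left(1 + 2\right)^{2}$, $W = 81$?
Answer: $2034$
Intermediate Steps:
$J = 9$ ($J = 3^{2} = 9$)
$W z + J = 81 \cdot 25 + 9 = 2025 + 9 = 2034$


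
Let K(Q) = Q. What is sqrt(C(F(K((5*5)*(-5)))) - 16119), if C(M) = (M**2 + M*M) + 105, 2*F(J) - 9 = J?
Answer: I*sqrt(9286) ≈ 96.364*I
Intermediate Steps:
F(J) = 9/2 + J/2
C(M) = 105 + 2*M**2 (C(M) = (M**2 + M**2) + 105 = 2*M**2 + 105 = 105 + 2*M**2)
sqrt(C(F(K((5*5)*(-5)))) - 16119) = sqrt((105 + 2*(9/2 + ((5*5)*(-5))/2)**2) - 16119) = sqrt((105 + 2*(9/2 + (25*(-5))/2)**2) - 16119) = sqrt((105 + 2*(9/2 + (1/2)*(-125))**2) - 16119) = sqrt((105 + 2*(9/2 - 125/2)**2) - 16119) = sqrt((105 + 2*(-58)**2) - 16119) = sqrt((105 + 2*3364) - 16119) = sqrt((105 + 6728) - 16119) = sqrt(6833 - 16119) = sqrt(-9286) = I*sqrt(9286)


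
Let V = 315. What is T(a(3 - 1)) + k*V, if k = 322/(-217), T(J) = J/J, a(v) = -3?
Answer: -14459/31 ≈ -466.42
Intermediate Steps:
T(J) = 1
k = -46/31 (k = 322*(-1/217) = -46/31 ≈ -1.4839)
T(a(3 - 1)) + k*V = 1 - 46/31*315 = 1 - 14490/31 = -14459/31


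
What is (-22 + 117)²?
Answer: 9025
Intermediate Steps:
(-22 + 117)² = 95² = 9025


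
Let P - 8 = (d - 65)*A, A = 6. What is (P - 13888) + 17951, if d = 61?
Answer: 4047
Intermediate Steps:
P = -16 (P = 8 + (61 - 65)*6 = 8 - 4*6 = 8 - 24 = -16)
(P - 13888) + 17951 = (-16 - 13888) + 17951 = -13904 + 17951 = 4047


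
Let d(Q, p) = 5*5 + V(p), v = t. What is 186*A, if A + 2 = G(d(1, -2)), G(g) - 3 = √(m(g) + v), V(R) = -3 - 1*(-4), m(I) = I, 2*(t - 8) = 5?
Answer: 186 + 93*√146 ≈ 1309.7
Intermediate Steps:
t = 21/2 (t = 8 + (½)*5 = 8 + 5/2 = 21/2 ≈ 10.500)
v = 21/2 ≈ 10.500
V(R) = 1 (V(R) = -3 + 4 = 1)
d(Q, p) = 26 (d(Q, p) = 5*5 + 1 = 25 + 1 = 26)
G(g) = 3 + √(21/2 + g) (G(g) = 3 + √(g + 21/2) = 3 + √(21/2 + g))
A = 1 + √146/2 (A = -2 + (3 + √(42 + 4*26)/2) = -2 + (3 + √(42 + 104)/2) = -2 + (3 + √146/2) = 1 + √146/2 ≈ 7.0415)
186*A = 186*(1 + √146/2) = 186 + 93*√146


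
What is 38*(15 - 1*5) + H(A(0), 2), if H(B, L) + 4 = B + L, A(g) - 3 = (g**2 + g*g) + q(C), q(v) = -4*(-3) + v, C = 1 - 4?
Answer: 390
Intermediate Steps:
C = -3
q(v) = 12 + v
A(g) = 12 + 2*g**2 (A(g) = 3 + ((g**2 + g*g) + (12 - 3)) = 3 + ((g**2 + g**2) + 9) = 3 + (2*g**2 + 9) = 3 + (9 + 2*g**2) = 12 + 2*g**2)
H(B, L) = -4 + B + L (H(B, L) = -4 + (B + L) = -4 + B + L)
38*(15 - 1*5) + H(A(0), 2) = 38*(15 - 1*5) + (-4 + (12 + 2*0**2) + 2) = 38*(15 - 5) + (-4 + (12 + 2*0) + 2) = 38*10 + (-4 + (12 + 0) + 2) = 380 + (-4 + 12 + 2) = 380 + 10 = 390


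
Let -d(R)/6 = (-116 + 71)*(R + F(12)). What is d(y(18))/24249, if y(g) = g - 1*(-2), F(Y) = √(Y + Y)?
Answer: 1800/8083 + 180*√6/8083 ≈ 0.27724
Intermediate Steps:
F(Y) = √2*√Y (F(Y) = √(2*Y) = √2*√Y)
y(g) = 2 + g (y(g) = g + 2 = 2 + g)
d(R) = 270*R + 540*√6 (d(R) = -6*(-116 + 71)*(R + √2*√12) = -(-270)*(R + √2*(2*√3)) = -(-270)*(R + 2*√6) = -6*(-90*√6 - 45*R) = 270*R + 540*√6)
d(y(18))/24249 = (270*(2 + 18) + 540*√6)/24249 = (270*20 + 540*√6)*(1/24249) = (5400 + 540*√6)*(1/24249) = 1800/8083 + 180*√6/8083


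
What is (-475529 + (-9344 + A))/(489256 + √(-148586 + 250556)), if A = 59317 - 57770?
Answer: -118235072728/119685665783 + 724989*√11330/119685665783 ≈ -0.98724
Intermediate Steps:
A = 1547
(-475529 + (-9344 + A))/(489256 + √(-148586 + 250556)) = (-475529 + (-9344 + 1547))/(489256 + √(-148586 + 250556)) = (-475529 - 7797)/(489256 + √101970) = -483326/(489256 + 3*√11330)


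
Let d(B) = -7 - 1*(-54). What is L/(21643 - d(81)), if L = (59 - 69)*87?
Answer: -435/10798 ≈ -0.040285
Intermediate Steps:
d(B) = 47 (d(B) = -7 + 54 = 47)
L = -870 (L = -10*87 = -870)
L/(21643 - d(81)) = -870/(21643 - 1*47) = -870/(21643 - 47) = -870/21596 = -870*1/21596 = -435/10798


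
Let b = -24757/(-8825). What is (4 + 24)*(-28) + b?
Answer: -6894043/8825 ≈ -781.19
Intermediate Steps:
b = 24757/8825 (b = -24757*(-1/8825) = 24757/8825 ≈ 2.8053)
(4 + 24)*(-28) + b = (4 + 24)*(-28) + 24757/8825 = 28*(-28) + 24757/8825 = -784 + 24757/8825 = -6894043/8825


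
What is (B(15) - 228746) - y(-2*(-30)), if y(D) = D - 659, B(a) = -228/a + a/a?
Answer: -1140806/5 ≈ -2.2816e+5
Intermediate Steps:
B(a) = 1 - 228/a (B(a) = -228/a + 1 = 1 - 228/a)
y(D) = -659 + D
(B(15) - 228746) - y(-2*(-30)) = ((-228 + 15)/15 - 228746) - (-659 - 2*(-30)) = ((1/15)*(-213) - 228746) - (-659 + 60) = (-71/5 - 228746) - 1*(-599) = -1143801/5 + 599 = -1140806/5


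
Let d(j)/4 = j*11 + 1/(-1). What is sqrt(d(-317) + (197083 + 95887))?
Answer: 3*sqrt(31002) ≈ 528.22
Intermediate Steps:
d(j) = -4 + 44*j (d(j) = 4*(j*11 + 1/(-1)) = 4*(11*j - 1) = 4*(-1 + 11*j) = -4 + 44*j)
sqrt(d(-317) + (197083 + 95887)) = sqrt((-4 + 44*(-317)) + (197083 + 95887)) = sqrt((-4 - 13948) + 292970) = sqrt(-13952 + 292970) = sqrt(279018) = 3*sqrt(31002)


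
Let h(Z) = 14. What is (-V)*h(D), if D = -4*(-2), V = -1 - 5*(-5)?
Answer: -336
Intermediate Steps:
V = 24 (V = -1 + 25 = 24)
D = 8
(-V)*h(D) = -1*24*14 = -24*14 = -336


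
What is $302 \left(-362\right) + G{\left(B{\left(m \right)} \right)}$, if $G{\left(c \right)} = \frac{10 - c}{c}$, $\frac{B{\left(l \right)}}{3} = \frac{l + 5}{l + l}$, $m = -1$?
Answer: $- \frac{327980}{3} \approx -1.0933 \cdot 10^{5}$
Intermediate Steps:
$B{\left(l \right)} = \frac{3 \left(5 + l\right)}{2 l}$ ($B{\left(l \right)} = 3 \frac{l + 5}{l + l} = 3 \frac{5 + l}{2 l} = \frac{3 \left(5 + l\right)}{2 l}$)
$G{\left(c \right)} = \frac{10 - c}{c}$
$302 \left(-362\right) + G{\left(B{\left(m \right)} \right)} = 302 \left(-362\right) + \frac{10 - \frac{3 \left(5 - 1\right)}{2 \left(-1\right)}}{\frac{3}{2} \frac{1}{-1} \left(5 - 1\right)} = -109324 + \frac{10 - \frac{3}{2} \left(-1\right) 4}{\frac{3}{2} \left(-1\right) 4} = -109324 + \frac{10 - -6}{-6} = -109324 - \frac{10 + 6}{6} = -109324 - \frac{8}{3} = - \frac{327980}{3}$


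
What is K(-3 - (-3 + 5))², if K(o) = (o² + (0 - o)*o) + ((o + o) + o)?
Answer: 225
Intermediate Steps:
K(o) = 3*o (K(o) = (o² + (-o)*o) + (2*o + o) = (o² - o²) + 3*o = 0 + 3*o = 3*o)
K(-3 - (-3 + 5))² = (3*(-3 - (-3 + 5)))² = (3*(-3 - 1*2))² = (3*(-3 - 2))² = (3*(-5))² = (-15)² = 225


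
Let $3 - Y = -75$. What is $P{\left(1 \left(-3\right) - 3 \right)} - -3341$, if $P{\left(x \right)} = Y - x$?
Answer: $3425$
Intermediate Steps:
$Y = 78$ ($Y = 3 - -75 = 3 + 75 = 78$)
$P{\left(x \right)} = 78 - x$
$P{\left(1 \left(-3\right) - 3 \right)} - -3341 = \left(78 - \left(1 \left(-3\right) - 3\right)\right) - -3341 = \left(78 - \left(-3 - 3\right)\right) + 3341 = \left(78 - -6\right) + 3341 = \left(78 + 6\right) + 3341 = 84 + 3341 = 3425$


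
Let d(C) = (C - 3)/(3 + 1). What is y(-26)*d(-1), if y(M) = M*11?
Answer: 286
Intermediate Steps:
d(C) = -¾ + C/4 (d(C) = (-3 + C)/4 = (-3 + C)*(¼) = -¾ + C/4)
y(M) = 11*M
y(-26)*d(-1) = (11*(-26))*(-¾ + (¼)*(-1)) = -286*(-¾ - ¼) = -286*(-1) = 286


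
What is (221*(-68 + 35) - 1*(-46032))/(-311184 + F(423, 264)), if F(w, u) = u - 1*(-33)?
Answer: -12913/103629 ≈ -0.12461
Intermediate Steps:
F(w, u) = 33 + u (F(w, u) = u + 33 = 33 + u)
(221*(-68 + 35) - 1*(-46032))/(-311184 + F(423, 264)) = (221*(-68 + 35) - 1*(-46032))/(-311184 + (33 + 264)) = (221*(-33) + 46032)/(-311184 + 297) = (-7293 + 46032)/(-310887) = 38739*(-1/310887) = -12913/103629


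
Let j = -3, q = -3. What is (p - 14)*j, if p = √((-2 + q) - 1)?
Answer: 42 - 3*I*√6 ≈ 42.0 - 7.3485*I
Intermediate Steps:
p = I*√6 (p = √((-2 - 3) - 1) = √(-5 - 1) = √(-6) = I*√6 ≈ 2.4495*I)
(p - 14)*j = (I*√6 - 14)*(-3) = (-14 + I*√6)*(-3) = 42 - 3*I*√6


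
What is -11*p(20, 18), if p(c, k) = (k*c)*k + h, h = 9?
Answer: -71379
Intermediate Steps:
p(c, k) = 9 + c*k² (p(c, k) = (k*c)*k + 9 = (c*k)*k + 9 = c*k² + 9 = 9 + c*k²)
-11*p(20, 18) = -11*(9 + 20*18²) = -11*(9 + 20*324) = -11*(9 + 6480) = -11*6489 = -71379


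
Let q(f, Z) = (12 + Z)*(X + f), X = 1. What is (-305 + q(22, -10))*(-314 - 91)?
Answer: 104895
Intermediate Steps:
q(f, Z) = (1 + f)*(12 + Z) (q(f, Z) = (12 + Z)*(1 + f) = (1 + f)*(12 + Z))
(-305 + q(22, -10))*(-314 - 91) = (-305 + (12 - 10 + 12*22 - 10*22))*(-314 - 91) = (-305 + (12 - 10 + 264 - 220))*(-405) = (-305 + 46)*(-405) = -259*(-405) = 104895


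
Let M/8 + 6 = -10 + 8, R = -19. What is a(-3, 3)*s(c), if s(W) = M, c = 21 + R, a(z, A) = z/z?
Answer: -64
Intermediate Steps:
M = -64 (M = -48 + 8*(-10 + 8) = -48 + 8*(-2) = -48 - 16 = -64)
a(z, A) = 1
c = 2 (c = 21 - 19 = 2)
s(W) = -64
a(-3, 3)*s(c) = 1*(-64) = -64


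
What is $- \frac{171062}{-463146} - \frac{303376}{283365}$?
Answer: $- \frac{15339066211}{21873227715} \approx -0.70127$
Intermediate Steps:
$- \frac{171062}{-463146} - \frac{303376}{283365} = \left(-171062\right) \left(- \frac{1}{463146}\right) - \frac{303376}{283365} = \frac{85531}{231573} - \frac{303376}{283365} = - \frac{15339066211}{21873227715}$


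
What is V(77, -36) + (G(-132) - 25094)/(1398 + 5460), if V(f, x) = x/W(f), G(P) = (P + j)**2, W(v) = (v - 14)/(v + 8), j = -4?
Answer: -1188953/24003 ≈ -49.534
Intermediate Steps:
W(v) = (-14 + v)/(8 + v)
G(P) = (-4 + P)**2 (G(P) = (P - 4)**2 = (-4 + P)**2)
V(f, x) = x*(8 + f)/(-14 + f) (V(f, x) = x/(((-14 + f)/(8 + f))) = x*((8 + f)/(-14 + f)) = x*(8 + f)/(-14 + f))
V(77, -36) + (G(-132) - 25094)/(1398 + 5460) = -36*(8 + 77)/(-14 + 77) + ((-4 - 132)**2 - 25094)/(1398 + 5460) = -36*85/63 + ((-136)**2 - 25094)/6858 = -36*1/63*85 + (18496 - 25094)*(1/6858) = -340/7 - 6598*1/6858 = -340/7 - 3299/3429 = -1188953/24003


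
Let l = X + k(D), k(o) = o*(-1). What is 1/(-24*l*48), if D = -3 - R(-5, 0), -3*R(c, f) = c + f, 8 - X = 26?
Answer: 1/15360 ≈ 6.5104e-5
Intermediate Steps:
X = -18 (X = 8 - 1*26 = 8 - 26 = -18)
R(c, f) = -c/3 - f/3 (R(c, f) = -(c + f)/3 = -c/3 - f/3)
D = -14/3 (D = -3 - (-⅓*(-5) - ⅓*0) = -3 - (5/3 + 0) = -3 - 1*5/3 = -3 - 5/3 = -14/3 ≈ -4.6667)
k(o) = -o
l = -40/3 (l = -18 - 1*(-14/3) = -18 + 14/3 = -40/3 ≈ -13.333)
1/(-24*l*48) = 1/(-24*(-40/3)*48) = 1/(320*48) = 1/15360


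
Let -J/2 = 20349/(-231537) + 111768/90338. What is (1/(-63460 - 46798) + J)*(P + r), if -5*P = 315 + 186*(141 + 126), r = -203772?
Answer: 188872629631033746783/384370220958758 ≈ 4.9138e+5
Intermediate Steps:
J = -8013379818/3486098251 (J = -2*(20349/(-231537) + 111768/90338) = -2*(20349*(-1/231537) + 111768*(1/90338)) = -2*(-6783/77179 + 55884/45169) = -2*4006689909/3486098251 = -8013379818/3486098251 ≈ -2.2987)
P = -49977/5 (P = -(315 + 186*(141 + 126))/5 = -(315 + 186*267)/5 = -(315 + 49662)/5 = -1/5*49977 = -49977/5 ≈ -9995.4)
(1/(-63460 - 46798) + J)*(P + r) = (1/(-63460 - 46798) - 8013379818/3486098251)*(-49977/5 - 203772) = (1/(-110258) - 8013379818/3486098251)*(-1068837/5) = (-1/110258 - 8013379818/3486098251)*(-1068837/5) = -883542718071295/384370220958758*(-1068837/5) = 188872629631033746783/384370220958758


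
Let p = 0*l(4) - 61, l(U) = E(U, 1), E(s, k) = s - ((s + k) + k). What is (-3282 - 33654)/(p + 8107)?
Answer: -684/149 ≈ -4.5906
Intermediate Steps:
E(s, k) = -2*k (E(s, k) = s - ((k + s) + k) = s - (s + 2*k) = s + (-s - 2*k) = -2*k)
l(U) = -2 (l(U) = -2*1 = -2)
p = -61 (p = 0*(-2) - 61 = 0 - 61 = -61)
(-3282 - 33654)/(p + 8107) = (-3282 - 33654)/(-61 + 8107) = -36936/8046 = -36936*1/8046 = -684/149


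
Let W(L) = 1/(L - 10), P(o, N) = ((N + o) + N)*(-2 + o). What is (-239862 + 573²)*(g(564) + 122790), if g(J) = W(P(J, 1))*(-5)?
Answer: 3455281166057925/318082 ≈ 1.0863e+10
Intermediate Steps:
P(o, N) = (-2 + o)*(o + 2*N) (P(o, N) = (o + 2*N)*(-2 + o) = (-2 + o)*(o + 2*N))
W(L) = 1/(-10 + L)
g(J) = -5/(-14 + J²) (g(J) = -5/(-10 + (J² - 4*1 - 2*J + 2*1*J)) = -5/(-10 + (J² - 4 - 2*J + 2*J)) = -5/(-10 + (-4 + J²)) = -5/(-14 + J²))
(-239862 + 573²)*(g(564) + 122790) = (-239862 + 573²)*(-5/(-14 + 564²) + 122790) = (-239862 + 328329)*(-5/(-14 + 318096) + 122790) = 88467*(-5/318082 + 122790) = 88467*(39057288775/318082) = 3455281166057925/318082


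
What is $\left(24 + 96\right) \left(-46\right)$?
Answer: $-5520$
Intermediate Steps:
$\left(24 + 96\right) \left(-46\right) = 120 \left(-46\right) = -5520$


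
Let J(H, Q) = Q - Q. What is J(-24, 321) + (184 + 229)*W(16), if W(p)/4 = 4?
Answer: 6608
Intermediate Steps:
J(H, Q) = 0
W(p) = 16 (W(p) = 4*4 = 16)
J(-24, 321) + (184 + 229)*W(16) = 0 + (184 + 229)*16 = 0 + 413*16 = 0 + 6608 = 6608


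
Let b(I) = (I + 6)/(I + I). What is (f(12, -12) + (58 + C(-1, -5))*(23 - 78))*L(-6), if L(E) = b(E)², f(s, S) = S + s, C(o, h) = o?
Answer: 0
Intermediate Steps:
b(I) = (6 + I)/(2*I) (b(I) = (6 + I)/((2*I)) = (6 + I)*(1/(2*I)) = (6 + I)/(2*I))
L(E) = (6 + E)²/(4*E²) (L(E) = ((6 + E)/(2*E))² = (6 + E)²/(4*E²))
(f(12, -12) + (58 + C(-1, -5))*(23 - 78))*L(-6) = ((-12 + 12) + (58 - 1)*(23 - 78))*((¼)*(6 - 6)²/(-6)²) = (0 + 57*(-55))*((¼)*(1/36)*0²) = (0 - 3135)*((¼)*(1/36)*0) = -3135*0 = 0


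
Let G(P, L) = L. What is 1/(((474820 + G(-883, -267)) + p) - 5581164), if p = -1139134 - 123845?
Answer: -1/6369590 ≈ -1.5700e-7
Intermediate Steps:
p = -1262979
1/(((474820 + G(-883, -267)) + p) - 5581164) = 1/(((474820 - 267) - 1262979) - 5581164) = 1/((474553 - 1262979) - 5581164) = 1/(-788426 - 5581164) = 1/(-6369590) = -1/6369590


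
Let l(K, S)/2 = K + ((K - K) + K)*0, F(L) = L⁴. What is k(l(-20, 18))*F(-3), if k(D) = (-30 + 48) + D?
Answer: -1782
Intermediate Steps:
l(K, S) = 2*K (l(K, S) = 2*(K + ((K - K) + K)*0) = 2*(K + (0 + K)*0) = 2*(K + K*0) = 2*(K + 0) = 2*K)
k(D) = 18 + D
k(l(-20, 18))*F(-3) = (18 + 2*(-20))*(-3)⁴ = (18 - 40)*81 = -22*81 = -1782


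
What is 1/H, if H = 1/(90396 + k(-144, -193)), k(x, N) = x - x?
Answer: 90396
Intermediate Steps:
k(x, N) = 0
H = 1/90396 (H = 1/(90396 + 0) = 1/90396 ≈ 1.1062e-5)
1/H = 1/(1/90396) = 90396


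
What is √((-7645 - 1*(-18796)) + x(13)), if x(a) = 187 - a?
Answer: 5*√453 ≈ 106.42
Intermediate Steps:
√((-7645 - 1*(-18796)) + x(13)) = √((-7645 - 1*(-18796)) + (187 - 1*13)) = √((-7645 + 18796) + (187 - 13)) = √(11151 + 174) = √11325 = 5*√453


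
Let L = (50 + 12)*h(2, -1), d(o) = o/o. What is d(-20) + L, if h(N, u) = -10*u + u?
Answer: 559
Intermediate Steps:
h(N, u) = -9*u
d(o) = 1
L = 558 (L = (50 + 12)*(-9*(-1)) = 62*9 = 558)
d(-20) + L = 1 + 558 = 559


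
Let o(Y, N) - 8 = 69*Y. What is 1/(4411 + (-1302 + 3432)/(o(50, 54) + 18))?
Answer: 1738/7667383 ≈ 0.00022667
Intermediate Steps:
o(Y, N) = 8 + 69*Y
1/(4411 + (-1302 + 3432)/(o(50, 54) + 18)) = 1/(4411 + (-1302 + 3432)/((8 + 69*50) + 18)) = 1/(4411 + 2130/((8 + 3450) + 18)) = 1/(4411 + 2130/(3458 + 18)) = 1/(4411 + 2130/3476) = 1/(4411 + 2130*(1/3476)) = 1/(4411 + 1065/1738) = 1/(7667383/1738) = 1738/7667383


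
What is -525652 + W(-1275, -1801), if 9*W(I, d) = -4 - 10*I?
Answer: -4718122/9 ≈ -5.2424e+5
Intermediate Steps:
W(I, d) = -4/9 - 10*I/9 (W(I, d) = (-4 - 10*I)/9 = -4/9 - 10*I/9)
-525652 + W(-1275, -1801) = -525652 + (-4/9 - 10/9*(-1275)) = -525652 + (-4/9 + 4250/3) = -525652 + 12746/9 = -4718122/9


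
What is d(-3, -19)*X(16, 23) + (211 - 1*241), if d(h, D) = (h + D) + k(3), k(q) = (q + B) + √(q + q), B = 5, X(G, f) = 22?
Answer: -338 + 22*√6 ≈ -284.11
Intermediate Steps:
k(q) = 5 + q + √2*√q (k(q) = (q + 5) + √(q + q) = (5 + q) + √(2*q) = (5 + q) + √2*√q = 5 + q + √2*√q)
d(h, D) = 8 + D + h + √6 (d(h, D) = (h + D) + (5 + 3 + √2*√3) = (D + h) + (5 + 3 + √6) = (D + h) + (8 + √6) = 8 + D + h + √6)
d(-3, -19)*X(16, 23) + (211 - 1*241) = (8 - 19 - 3 + √6)*22 + (211 - 1*241) = (-14 + √6)*22 + (211 - 241) = (-308 + 22*√6) - 30 = -338 + 22*√6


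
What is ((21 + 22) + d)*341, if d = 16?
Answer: 20119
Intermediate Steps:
((21 + 22) + d)*341 = ((21 + 22) + 16)*341 = (43 + 16)*341 = 59*341 = 20119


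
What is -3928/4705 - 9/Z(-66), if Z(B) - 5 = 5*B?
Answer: -246851/305825 ≈ -0.80716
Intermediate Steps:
Z(B) = 5 + 5*B
-3928/4705 - 9/Z(-66) = -3928/4705 - 9/(5 + 5*(-66)) = -3928*1/4705 - 9/(5 - 330) = -3928/4705 - 9/(-325) = -3928/4705 - 9*(-1/325) = -3928/4705 + 9/325 = -246851/305825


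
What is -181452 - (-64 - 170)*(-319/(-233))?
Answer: -42203670/233 ≈ -1.8113e+5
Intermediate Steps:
-181452 - (-64 - 170)*(-319/(-233)) = -181452 - (-234)*(-319*(-1/233)) = -181452 - (-234)*319/233 = -181452 - 1*(-74646/233) = -181452 + 74646/233 = -42203670/233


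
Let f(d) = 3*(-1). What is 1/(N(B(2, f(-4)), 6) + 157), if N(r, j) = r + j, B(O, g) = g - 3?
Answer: 1/157 ≈ 0.0063694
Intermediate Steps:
f(d) = -3
B(O, g) = -3 + g
N(r, j) = j + r
1/(N(B(2, f(-4)), 6) + 157) = 1/((6 + (-3 - 3)) + 157) = 1/((6 - 6) + 157) = 1/(0 + 157) = 1/157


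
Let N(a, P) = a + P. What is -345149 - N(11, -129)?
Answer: -345031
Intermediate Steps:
N(a, P) = P + a
-345149 - N(11, -129) = -345149 - (-129 + 11) = -345149 - 1*(-118) = -345149 + 118 = -345031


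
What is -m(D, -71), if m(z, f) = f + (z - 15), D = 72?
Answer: 14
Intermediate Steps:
m(z, f) = -15 + f + z (m(z, f) = f + (-15 + z) = -15 + f + z)
-m(D, -71) = -(-15 - 71 + 72) = -1*(-14) = 14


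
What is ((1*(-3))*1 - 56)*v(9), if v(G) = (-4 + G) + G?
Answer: -826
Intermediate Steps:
v(G) = -4 + 2*G
((1*(-3))*1 - 56)*v(9) = ((1*(-3))*1 - 56)*(-4 + 2*9) = (-3*1 - 56)*(-4 + 18) = (-3 - 56)*14 = -59*14 = -826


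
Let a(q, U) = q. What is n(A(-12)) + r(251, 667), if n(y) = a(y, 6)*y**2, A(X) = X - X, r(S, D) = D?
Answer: 667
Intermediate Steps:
A(X) = 0
n(y) = y**3 (n(y) = y*y**2 = y**3)
n(A(-12)) + r(251, 667) = 0**3 + 667 = 0 + 667 = 667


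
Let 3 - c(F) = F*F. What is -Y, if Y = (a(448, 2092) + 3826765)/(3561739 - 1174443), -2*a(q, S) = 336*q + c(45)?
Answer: -117266/74603 ≈ -1.5719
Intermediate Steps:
c(F) = 3 - F² (c(F) = 3 - F*F = 3 - F²)
a(q, S) = 1011 - 168*q (a(q, S) = -(336*q + (3 - 1*45²))/2 = -(336*q + (3 - 1*2025))/2 = -(336*q + (3 - 2025))/2 = -(336*q - 2022)/2 = -(-2022 + 336*q)/2 = 1011 - 168*q)
Y = 117266/74603 (Y = ((1011 - 168*448) + 3826765)/(3561739 - 1174443) = ((1011 - 75264) + 3826765)/2387296 = (-74253 + 3826765)*(1/2387296) = 3752512*(1/2387296) = 117266/74603 ≈ 1.5719)
-Y = -1*117266/74603 = -117266/74603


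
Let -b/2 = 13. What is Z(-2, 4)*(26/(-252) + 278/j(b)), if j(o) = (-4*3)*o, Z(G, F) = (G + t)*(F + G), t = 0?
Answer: -2581/819 ≈ -3.1514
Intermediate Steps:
Z(G, F) = G*(F + G) (Z(G, F) = (G + 0)*(F + G) = G*(F + G))
b = -26 (b = -2*13 = -26)
j(o) = -12*o
Z(-2, 4)*(26/(-252) + 278/j(b)) = (-2*(4 - 2))*(26/(-252) + 278/((-12*(-26)))) = (-2*2)*(26*(-1/252) + 278/312) = -4*(-13/126 + 278*(1/312)) = -4*(-13/126 + 139/156) = -4*2581/3276 = -2581/819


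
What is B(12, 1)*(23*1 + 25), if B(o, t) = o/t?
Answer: 576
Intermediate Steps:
B(12, 1)*(23*1 + 25) = (12/1)*(23*1 + 25) = (12*1)*(23 + 25) = 12*48 = 576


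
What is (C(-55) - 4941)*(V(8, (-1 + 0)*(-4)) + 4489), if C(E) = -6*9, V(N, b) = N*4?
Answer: -22582395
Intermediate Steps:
V(N, b) = 4*N
C(E) = -54
(C(-55) - 4941)*(V(8, (-1 + 0)*(-4)) + 4489) = (-54 - 4941)*(4*8 + 4489) = -4995*(32 + 4489) = -4995*4521 = -22582395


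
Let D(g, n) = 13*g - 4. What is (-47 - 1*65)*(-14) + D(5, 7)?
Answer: 1629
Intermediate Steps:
D(g, n) = -4 + 13*g
(-47 - 1*65)*(-14) + D(5, 7) = (-47 - 1*65)*(-14) + (-4 + 13*5) = (-47 - 65)*(-14) + (-4 + 65) = -112*(-14) + 61 = 1568 + 61 = 1629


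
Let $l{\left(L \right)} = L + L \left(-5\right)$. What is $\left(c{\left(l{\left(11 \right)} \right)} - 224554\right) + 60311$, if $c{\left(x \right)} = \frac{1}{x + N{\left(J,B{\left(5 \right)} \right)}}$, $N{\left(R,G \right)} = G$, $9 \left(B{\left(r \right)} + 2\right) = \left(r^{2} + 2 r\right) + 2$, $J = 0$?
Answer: $- \frac{61919620}{377} \approx -1.6424 \cdot 10^{5}$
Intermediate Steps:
$B{\left(r \right)} = - \frac{16}{9} + \frac{r^{2}}{9} + \frac{2 r}{9}$ ($B{\left(r \right)} = -2 + \frac{\left(r^{2} + 2 r\right) + 2}{9} = -2 + \frac{2 + r^{2} + 2 r}{9} = -2 + \left(\frac{2}{9} + \frac{r^{2}}{9} + \frac{2 r}{9}\right) = - \frac{16}{9} + \frac{r^{2}}{9} + \frac{2 r}{9}$)
$l{\left(L \right)} = - 4 L$ ($l{\left(L \right)} = L - 5 L = - 4 L$)
$c{\left(x \right)} = \frac{1}{\frac{19}{9} + x}$ ($c{\left(x \right)} = \frac{1}{x + \left(- \frac{16}{9} + \frac{5^{2}}{9} + \frac{2}{9} \cdot 5\right)} = \frac{1}{x + \left(- \frac{16}{9} + \frac{1}{9} \cdot 25 + \frac{10}{9}\right)} = \frac{1}{x + \left(- \frac{16}{9} + \frac{25}{9} + \frac{10}{9}\right)} = \frac{1}{x + \frac{19}{9}} = \frac{1}{\frac{19}{9} + x}$)
$\left(c{\left(l{\left(11 \right)} \right)} - 224554\right) + 60311 = \left(\frac{9}{19 + 9 \left(\left(-4\right) 11\right)} - 224554\right) + 60311 = \left(\frac{9}{19 + 9 \left(-44\right)} - 224554\right) + 60311 = \left(\frac{9}{19 - 396} - 224554\right) + 60311 = \left(\frac{9}{-377} - 224554\right) + 60311 = \left(9 \left(- \frac{1}{377}\right) - 224554\right) + 60311 = \left(- \frac{9}{377} - 224554\right) + 60311 = - \frac{84656867}{377} + 60311 = - \frac{61919620}{377}$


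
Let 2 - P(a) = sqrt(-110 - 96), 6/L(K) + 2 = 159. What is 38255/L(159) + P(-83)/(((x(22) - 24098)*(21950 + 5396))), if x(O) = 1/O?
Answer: 3957872950383263/3953895990 + I*sqrt(206)/658982665 ≈ 1.001e+6 + 2.178e-8*I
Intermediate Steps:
L(K) = 6/157 (L(K) = 6/(-2 + 159) = 6/157)
P(a) = 2 - I*sqrt(206) (P(a) = 2 - sqrt(-110 - 96) = 2 - sqrt(-206) = 2 - I*sqrt(206))
38255/L(159) + P(-83)/(((x(22) - 24098)*(21950 + 5396))) = 38255/(6/157) + (2 - I*sqrt(206))/(((1/22 - 24098)*(21950 + 5396))) = 38255*(157/6) + (2 - I*sqrt(206))/(((1/22 - 24098)*27346)) = 6006035/6 + (2 - I*sqrt(206))/((-530155/22*27346)) = 6006035/6 + (2 - I*sqrt(206))/(-658982665) = 6006035/6 + (2 - I*sqrt(206))*(-1/658982665) = 6006035/6 + (-2/658982665 + I*sqrt(206)/658982665) = 3957872950383263/3953895990 + I*sqrt(206)/658982665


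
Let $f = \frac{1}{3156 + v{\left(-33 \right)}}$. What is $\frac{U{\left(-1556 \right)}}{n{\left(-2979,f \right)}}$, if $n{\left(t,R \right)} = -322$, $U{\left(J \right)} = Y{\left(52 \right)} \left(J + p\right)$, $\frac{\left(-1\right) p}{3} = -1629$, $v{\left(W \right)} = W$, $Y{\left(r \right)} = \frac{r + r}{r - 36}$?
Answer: $- \frac{43303}{644} \approx -67.241$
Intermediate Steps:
$Y{\left(r \right)} = \frac{2 r}{-36 + r}$
$p = 4887$ ($p = \left(-3\right) \left(-1629\right) = 4887$)
$U{\left(J \right)} = \frac{63531}{2} + \frac{13 J}{2}$ ($U{\left(J \right)} = 2 \cdot 52 \frac{1}{-36 + 52} \left(J + 4887\right) = 2 \cdot 52 \cdot \frac{1}{16} \left(4887 + J\right) = \frac{13 \left(4887 + J\right)}{2} = \frac{63531}{2} + \frac{13 J}{2}$)
$f = \frac{1}{3123}$ ($f = \frac{1}{3156 - 33} = \frac{1}{3123} \approx 0.0003202$)
$\frac{U{\left(-1556 \right)}}{n{\left(-2979,f \right)}} = \frac{\frac{63531}{2} + \frac{13}{2} \left(-1556\right)}{-322} = \left(\frac{63531}{2} - 10114\right) \left(- \frac{1}{322}\right) = \frac{43303}{2} \left(- \frac{1}{322}\right) = - \frac{43303}{644}$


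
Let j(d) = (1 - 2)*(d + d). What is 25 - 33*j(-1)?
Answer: -41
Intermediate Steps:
j(d) = -2*d
25 - 33*j(-1) = 25 - (-66)*(-1) = 25 - 33*2 = 25 - 66 = -41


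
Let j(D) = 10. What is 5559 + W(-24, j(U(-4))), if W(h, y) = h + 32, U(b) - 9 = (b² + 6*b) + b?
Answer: 5567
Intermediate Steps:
U(b) = 9 + b² + 7*b (U(b) = 9 + ((b² + 6*b) + b) = 9 + (b² + 7*b) = 9 + b² + 7*b)
W(h, y) = 32 + h
5559 + W(-24, j(U(-4))) = 5559 + (32 - 24) = 5559 + 8 = 5567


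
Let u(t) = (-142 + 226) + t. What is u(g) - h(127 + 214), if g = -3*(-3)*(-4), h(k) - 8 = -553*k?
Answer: 188613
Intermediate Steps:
h(k) = 8 - 553*k
g = -36 (g = 9*(-4) = -36)
u(t) = 84 + t
u(g) - h(127 + 214) = (84 - 36) - (8 - 553*(127 + 214)) = 48 - (8 - 553*341) = 48 - (8 - 188573) = 48 - 1*(-188565) = 48 + 188565 = 188613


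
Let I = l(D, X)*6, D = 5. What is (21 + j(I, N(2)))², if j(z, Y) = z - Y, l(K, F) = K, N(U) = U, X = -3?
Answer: 2401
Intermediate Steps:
I = 30 (I = 5*6 = 30)
(21 + j(I, N(2)))² = (21 + (30 - 1*2))² = (21 + (30 - 2))² = (21 + 28)² = 49² = 2401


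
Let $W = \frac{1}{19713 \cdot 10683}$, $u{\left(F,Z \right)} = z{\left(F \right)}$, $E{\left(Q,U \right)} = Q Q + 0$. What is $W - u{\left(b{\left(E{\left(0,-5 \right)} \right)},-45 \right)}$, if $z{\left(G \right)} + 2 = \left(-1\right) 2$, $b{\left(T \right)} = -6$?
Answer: $\frac{842375917}{210593979} \approx 4.0$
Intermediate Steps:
$E{\left(Q,U \right)} = Q^{2}$ ($E{\left(Q,U \right)} = Q^{2} + 0 = Q^{2}$)
$z{\left(G \right)} = -4$ ($z{\left(G \right)} = -2 - 2 = -4$)
$u{\left(F,Z \right)} = -4$
$W = \frac{1}{210593979}$ ($W = \frac{1}{19713} \cdot \frac{1}{10683} = \frac{1}{210593979} \approx 4.7485 \cdot 10^{-9}$)
$W - u{\left(b{\left(E{\left(0,-5 \right)} \right)},-45 \right)} = \frac{1}{210593979} - -4 = \frac{1}{210593979} + 4 = \frac{842375917}{210593979}$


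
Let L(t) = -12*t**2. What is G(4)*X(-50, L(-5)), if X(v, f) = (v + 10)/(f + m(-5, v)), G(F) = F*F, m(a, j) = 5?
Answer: 128/59 ≈ 2.1695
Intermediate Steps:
G(F) = F**2
X(v, f) = (10 + v)/(5 + f) (X(v, f) = (v + 10)/(f + 5) = (10 + v)/(5 + f))
G(4)*X(-50, L(-5)) = 4**2*((10 - 50)/(5 - 12*(-5)**2)) = 16*(-40/(5 - 12*25)) = 16*(-40/(5 - 300)) = 16*(-40/(-295)) = 16*(-1/295*(-40)) = 16*(8/59) = 128/59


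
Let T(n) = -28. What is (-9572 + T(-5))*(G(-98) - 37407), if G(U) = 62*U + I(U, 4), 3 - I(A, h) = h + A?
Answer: 416505600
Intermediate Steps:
I(A, h) = 3 - A - h (I(A, h) = 3 - (h + A) = 3 - (A + h) = 3 + (-A - h) = 3 - A - h)
G(U) = -1 + 61*U (G(U) = 62*U + (3 - U - 1*4) = 62*U + (3 - U - 4) = 62*U + (-1 - U) = -1 + 61*U)
(-9572 + T(-5))*(G(-98) - 37407) = (-9572 - 28)*((-1 + 61*(-98)) - 37407) = -9600*((-1 - 5978) - 37407) = -9600*(-5979 - 37407) = -9600*(-43386) = 416505600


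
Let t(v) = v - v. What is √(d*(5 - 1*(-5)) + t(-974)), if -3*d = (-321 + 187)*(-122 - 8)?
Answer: 10*I*√5226/3 ≈ 240.97*I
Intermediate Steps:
d = -17420/3 (d = -(-321 + 187)*(-122 - 8)/3 = -(-134)*(-130)/3 = -⅓*17420 = -17420/3 ≈ -5806.7)
t(v) = 0
√(d*(5 - 1*(-5)) + t(-974)) = √(-17420*(5 - 1*(-5))/3 + 0) = √(-17420*(5 + 5)/3 + 0) = √(-17420/3*10 + 0) = √(-174200/3 + 0) = √(-174200/3) = 10*I*√5226/3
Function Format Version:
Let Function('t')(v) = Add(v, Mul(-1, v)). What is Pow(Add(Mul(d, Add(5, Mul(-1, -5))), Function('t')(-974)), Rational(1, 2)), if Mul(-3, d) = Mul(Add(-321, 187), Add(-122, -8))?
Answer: Mul(Rational(10, 3), I, Pow(5226, Rational(1, 2))) ≈ Mul(240.97, I)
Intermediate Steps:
d = Rational(-17420, 3) (d = Mul(Rational(-1, 3), Mul(Add(-321, 187), Add(-122, -8))) = Mul(Rational(-1, 3), Mul(-134, -130)) = Mul(Rational(-1, 3), 17420) = Rational(-17420, 3) ≈ -5806.7)
Function('t')(v) = 0
Pow(Add(Mul(d, Add(5, Mul(-1, -5))), Function('t')(-974)), Rational(1, 2)) = Pow(Add(Mul(Rational(-17420, 3), Add(5, Mul(-1, -5))), 0), Rational(1, 2)) = Pow(Add(Mul(Rational(-17420, 3), Add(5, 5)), 0), Rational(1, 2)) = Pow(Add(Mul(Rational(-17420, 3), 10), 0), Rational(1, 2)) = Pow(Add(Rational(-174200, 3), 0), Rational(1, 2)) = Pow(Rational(-174200, 3), Rational(1, 2)) = Mul(Rational(10, 3), I, Pow(5226, Rational(1, 2)))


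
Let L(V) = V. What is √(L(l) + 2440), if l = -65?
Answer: 5*√95 ≈ 48.734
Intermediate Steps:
√(L(l) + 2440) = √(-65 + 2440) = √2375 = 5*√95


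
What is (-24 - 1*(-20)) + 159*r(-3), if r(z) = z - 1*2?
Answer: -799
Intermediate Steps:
r(z) = -2 + z (r(z) = z - 2 = -2 + z)
(-24 - 1*(-20)) + 159*r(-3) = (-24 - 1*(-20)) + 159*(-2 - 3) = (-24 + 20) + 159*(-5) = -4 - 795 = -799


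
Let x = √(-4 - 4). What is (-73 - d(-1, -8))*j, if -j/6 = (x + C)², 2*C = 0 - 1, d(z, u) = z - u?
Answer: -3720 - 960*I*√2 ≈ -3720.0 - 1357.6*I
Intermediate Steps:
x = 2*I*√2 (x = √(-8) = 2*I*√2 ≈ 2.8284*I)
C = -½ (C = (0 - 1)/2 = (½)*(-1) = -½ ≈ -0.50000)
j = -6*(-½ + 2*I*√2)² (j = -6*(2*I*√2 - ½)² = -6*(-½ + 2*I*√2)² ≈ 46.5 + 16.971*I)
(-73 - d(-1, -8))*j = (-73 - (-1 - 1*(-8)))*(93/2 + 12*I*√2) = (-73 - (-1 + 8))*(93/2 + 12*I*√2) = (-73 - 1*7)*(93/2 + 12*I*√2) = (-73 - 7)*(93/2 + 12*I*√2) = -80*(93/2 + 12*I*√2) = -3720 - 960*I*√2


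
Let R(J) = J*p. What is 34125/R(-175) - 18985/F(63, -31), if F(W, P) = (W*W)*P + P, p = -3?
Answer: 1603707/24614 ≈ 65.154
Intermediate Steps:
F(W, P) = P + P*W**2 (F(W, P) = W**2*P + P = P*W**2 + P = P + P*W**2)
R(J) = -3*J (R(J) = J*(-3) = -3*J)
34125/R(-175) - 18985/F(63, -31) = 34125/((-3*(-175))) - 18985*(-1/(31*(1 + 63**2))) = 34125/525 - 18985*(-1/(31*(1 + 3969))) = 34125*(1/525) - 18985/((-31*3970)) = 65 - 18985/(-123070) = 65 - 18985*(-1/123070) = 65 + 3797/24614 = 1603707/24614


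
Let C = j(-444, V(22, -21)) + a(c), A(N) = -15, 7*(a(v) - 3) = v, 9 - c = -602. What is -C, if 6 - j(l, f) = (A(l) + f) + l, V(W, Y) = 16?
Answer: -3775/7 ≈ -539.29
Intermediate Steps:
c = 611 (c = 9 - 1*(-602) = 9 + 602 = 611)
a(v) = 3 + v/7
j(l, f) = 21 - f - l (j(l, f) = 6 - ((-15 + f) + l) = 6 - (-15 + f + l) = 6 + (15 - f - l) = 21 - f - l)
C = 3775/7 (C = (21 - 1*16 - 1*(-444)) + (3 + (⅐)*611) = (21 - 16 + 444) + (3 + 611/7) = 449 + 632/7 = 3775/7 ≈ 539.29)
-C = -1*3775/7 = -3775/7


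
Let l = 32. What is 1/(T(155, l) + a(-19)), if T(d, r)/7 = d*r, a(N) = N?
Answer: 1/34701 ≈ 2.8818e-5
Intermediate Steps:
T(d, r) = 7*d*r (T(d, r) = 7*(d*r) = 7*d*r)
1/(T(155, l) + a(-19)) = 1/(7*155*32 - 19) = 1/(34720 - 19) = 1/34701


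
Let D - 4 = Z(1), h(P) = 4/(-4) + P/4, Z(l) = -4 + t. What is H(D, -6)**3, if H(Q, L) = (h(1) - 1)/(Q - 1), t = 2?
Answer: -343/64 ≈ -5.3594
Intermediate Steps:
Z(l) = -2 (Z(l) = -4 + 2 = -2)
h(P) = -1 + P/4 (h(P) = 4*(-1/4) + P*(1/4) = -1 + P/4)
D = 2 (D = 4 - 2 = 2)
H(Q, L) = -7/(4*(-1 + Q)) (H(Q, L) = ((-1 + (1/4)*1) - 1)/(Q - 1) = ((-1 + 1/4) - 1)/(-1 + Q) = (-3/4 - 1)/(-1 + Q) = -7/(4*(-1 + Q)))
H(D, -6)**3 = (-7/(-4 + 4*2))**3 = (-7/(-4 + 8))**3 = (-7/4)**3 = -343/64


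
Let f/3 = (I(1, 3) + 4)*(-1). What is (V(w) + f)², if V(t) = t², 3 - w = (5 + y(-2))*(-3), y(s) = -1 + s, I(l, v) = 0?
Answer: 4761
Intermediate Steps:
f = -12 (f = 3*((0 + 4)*(-1)) = 3*(4*(-1)) = 3*(-4) = -12)
w = 9 (w = 3 - (5 + (-1 - 2))*(-3) = 3 - (5 - 3)*(-3) = 3 - 2*(-3) = 3 - 1*(-6) = 3 + 6 = 9)
(V(w) + f)² = (9² - 12)² = (81 - 12)² = 69² = 4761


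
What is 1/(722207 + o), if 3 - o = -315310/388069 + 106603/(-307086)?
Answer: 119170556934/86066306119910407 ≈ 1.3846e-6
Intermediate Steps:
o = 495708277069/119170556934 (o = 3 - (-315310/388069 + 106603/(-307086)) = 3 - (-315310*1/388069 + 106603*(-1/307086)) = 3 - (-315310/388069 - 106603/307086) = 3 - 1*(-138196606267/119170556934) = 3 + 138196606267/119170556934 = 495708277069/119170556934 ≈ 4.1597)
1/(722207 + o) = 1/(722207 + 495708277069/119170556934) = 1/(86066306119910407/119170556934) = 119170556934/86066306119910407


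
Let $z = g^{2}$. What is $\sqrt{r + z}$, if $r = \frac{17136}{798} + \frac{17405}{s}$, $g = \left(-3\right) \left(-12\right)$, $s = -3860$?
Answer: $\frac{\sqrt{70621157855}}{7334} \approx 36.235$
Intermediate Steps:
$g = 36$
$r = \frac{248837}{14668}$ ($r = \frac{17136}{798} + \frac{17405}{-3860} = 17136 \cdot \frac{1}{798} + 17405 \left(- \frac{1}{3860}\right) = \frac{408}{19} - \frac{3481}{772} = \frac{248837}{14668} \approx 16.965$)
$z = 1296$ ($z = 36^{2} = 1296$)
$\sqrt{r + z} = \sqrt{\frac{248837}{14668} + 1296} = \sqrt{\frac{19258565}{14668}} = \frac{\sqrt{70621157855}}{7334}$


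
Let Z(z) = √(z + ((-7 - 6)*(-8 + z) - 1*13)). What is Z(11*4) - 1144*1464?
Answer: -1674816 + I*√437 ≈ -1.6748e+6 + 20.905*I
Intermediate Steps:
Z(z) = √(91 - 12*z) (Z(z) = √(z + (-13*(-8 + z) - 13)) = √(z + ((104 - 13*z) - 13)) = √(z + (91 - 13*z)) = √(91 - 12*z))
Z(11*4) - 1144*1464 = √(91 - 132*4) - 1144*1464 = √(91 - 12*44) - 1674816 = √(91 - 528) - 1674816 = √(-437) - 1674816 = I*√437 - 1674816 = -1674816 + I*√437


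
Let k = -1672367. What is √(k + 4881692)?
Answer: 5*√128373 ≈ 1791.5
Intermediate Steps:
√(k + 4881692) = √(-1672367 + 4881692) = √3209325 = 5*√128373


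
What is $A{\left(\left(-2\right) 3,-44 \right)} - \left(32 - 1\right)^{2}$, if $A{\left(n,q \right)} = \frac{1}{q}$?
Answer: $- \frac{42285}{44} \approx -961.02$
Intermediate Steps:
$A{\left(\left(-2\right) 3,-44 \right)} - \left(32 - 1\right)^{2} = \frac{1}{-44} - \left(32 - 1\right)^{2} = - \frac{1}{44} - 31^{2} = - \frac{1}{44} - 961 = - \frac{42285}{44}$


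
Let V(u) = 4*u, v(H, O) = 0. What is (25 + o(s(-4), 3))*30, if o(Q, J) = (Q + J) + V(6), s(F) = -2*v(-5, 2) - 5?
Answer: 1410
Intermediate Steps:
s(F) = -5 (s(F) = -2*0 - 5 = 0 - 5 = -5)
o(Q, J) = 24 + J + Q (o(Q, J) = (Q + J) + 4*6 = (J + Q) + 24 = 24 + J + Q)
(25 + o(s(-4), 3))*30 = (25 + (24 + 3 - 5))*30 = (25 + 22)*30 = 47*30 = 1410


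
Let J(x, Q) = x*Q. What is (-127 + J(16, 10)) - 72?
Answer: -39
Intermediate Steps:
J(x, Q) = Q*x
(-127 + J(16, 10)) - 72 = (-127 + 10*16) - 72 = (-127 + 160) - 72 = 33 - 72 = -39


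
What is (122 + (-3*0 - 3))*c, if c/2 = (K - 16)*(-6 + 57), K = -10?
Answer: -315588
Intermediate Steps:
c = -2652 (c = 2*((-10 - 16)*(-6 + 57)) = 2*(-26*51) = 2*(-1326) = -2652)
(122 + (-3*0 - 3))*c = (122 + (-3*0 - 3))*(-2652) = (122 + (0 - 3))*(-2652) = (122 - 3)*(-2652) = 119*(-2652) = -315588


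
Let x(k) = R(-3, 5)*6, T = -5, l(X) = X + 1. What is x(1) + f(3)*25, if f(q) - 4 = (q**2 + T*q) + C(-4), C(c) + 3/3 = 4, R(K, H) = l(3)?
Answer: 49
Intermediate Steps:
l(X) = 1 + X
R(K, H) = 4 (R(K, H) = 1 + 3 = 4)
C(c) = 3 (C(c) = -1 + 4 = 3)
x(k) = 24 (x(k) = 4*6 = 24)
f(q) = 7 + q**2 - 5*q (f(q) = 4 + ((q**2 - 5*q) + 3) = 4 + (3 + q**2 - 5*q) = 7 + q**2 - 5*q)
x(1) + f(3)*25 = 24 + (7 + 3**2 - 5*3)*25 = 24 + (7 + 9 - 15)*25 = 24 + 1*25 = 24 + 25 = 49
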